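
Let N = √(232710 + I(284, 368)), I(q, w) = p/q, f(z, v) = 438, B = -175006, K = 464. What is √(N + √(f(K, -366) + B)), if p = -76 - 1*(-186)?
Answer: √(710*√187694890 + 40328*I*√43642)/142 ≈ 23.671 + 8.8256*I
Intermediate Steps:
p = 110 (p = -76 + 186 = 110)
I(q, w) = 110/q
N = 5*√187694890/142 (N = √(232710 + 110/284) = √(232710 + 110*(1/284)) = √(232710 + 55/142) = √(33044875/142) = 5*√187694890/142 ≈ 482.40)
√(N + √(f(K, -366) + B)) = √(5*√187694890/142 + √(438 - 175006)) = √(5*√187694890/142 + √(-174568)) = √(5*√187694890/142 + 2*I*√43642)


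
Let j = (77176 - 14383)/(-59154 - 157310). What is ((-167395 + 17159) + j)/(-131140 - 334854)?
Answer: 32520748297/100870925216 ≈ 0.32240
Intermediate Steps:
j = -62793/216464 (j = 62793/(-216464) = 62793*(-1/216464) = -62793/216464 ≈ -0.29009)
((-167395 + 17159) + j)/(-131140 - 334854) = ((-167395 + 17159) - 62793/216464)/(-131140 - 334854) = (-150236 - 62793/216464)/(-465994) = -32520748297/216464*(-1/465994) = 32520748297/100870925216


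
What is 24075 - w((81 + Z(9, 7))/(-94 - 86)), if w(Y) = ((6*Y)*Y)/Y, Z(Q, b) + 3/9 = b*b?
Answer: 2167139/90 ≈ 24079.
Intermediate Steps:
Z(Q, b) = -⅓ + b² (Z(Q, b) = -⅓ + b*b = -⅓ + b²)
w(Y) = 6*Y (w(Y) = (6*Y²)/Y = 6*Y)
24075 - w((81 + Z(9, 7))/(-94 - 86)) = 24075 - 6*(81 + (-⅓ + 7²))/(-94 - 86) = 24075 - 6*(81 + (-⅓ + 49))/(-180) = 24075 - 6*(81 + 146/3)*(-1/180) = 24075 - 6*(389/3)*(-1/180) = 24075 - 6*(-389)/540 = 24075 - 1*(-389/90) = 24075 + 389/90 = 2167139/90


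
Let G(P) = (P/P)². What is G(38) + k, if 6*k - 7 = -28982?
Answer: -28969/6 ≈ -4828.2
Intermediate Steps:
k = -28975/6 (k = 7/6 + (⅙)*(-28982) = 7/6 - 14491/3 = -28975/6 ≈ -4829.2)
G(P) = 1 (G(P) = 1² = 1)
G(38) + k = 1 - 28975/6 = -28969/6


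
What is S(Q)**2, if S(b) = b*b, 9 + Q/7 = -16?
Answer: 937890625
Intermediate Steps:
Q = -175 (Q = -63 + 7*(-16) = -63 - 112 = -175)
S(b) = b**2
S(Q)**2 = ((-175)**2)**2 = 30625**2 = 937890625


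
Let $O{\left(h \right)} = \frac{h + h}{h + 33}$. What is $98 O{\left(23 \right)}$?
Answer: $\frac{161}{2} \approx 80.5$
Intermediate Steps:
$O{\left(h \right)} = \frac{2 h}{33 + h}$
$98 O{\left(23 \right)} = 98 \cdot 2 \cdot 23 \frac{1}{33 + 23} = 98 \cdot 2 \cdot 23 \cdot \frac{1}{56} = 98 \cdot \frac{23}{28} = \frac{161}{2}$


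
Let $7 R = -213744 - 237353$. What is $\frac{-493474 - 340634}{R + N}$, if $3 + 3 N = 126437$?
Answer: $\frac{17516268}{468253} \approx 37.408$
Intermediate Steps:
$R = - \frac{451097}{7}$ ($R = \frac{-213744 - 237353}{7} = \frac{1}{7} \left(-451097\right) = - \frac{451097}{7} \approx -64442.0$)
$N = \frac{126434}{3}$ ($N = -1 + \frac{1}{3} \cdot 126437 = -1 + \frac{126437}{3} = \frac{126434}{3} \approx 42145.0$)
$\frac{-493474 - 340634}{R + N} = \frac{-493474 - 340634}{- \frac{451097}{7} + \frac{126434}{3}} = - \frac{834108}{- \frac{468253}{21}} = \left(-834108\right) \left(- \frac{21}{468253}\right) = \frac{17516268}{468253}$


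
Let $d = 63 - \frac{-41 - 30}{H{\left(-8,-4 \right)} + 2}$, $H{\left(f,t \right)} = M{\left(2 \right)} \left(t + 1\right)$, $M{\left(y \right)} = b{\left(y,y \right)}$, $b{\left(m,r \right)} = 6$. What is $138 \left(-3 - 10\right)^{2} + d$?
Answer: $\frac{374089}{16} \approx 23381.0$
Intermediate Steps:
$M{\left(y \right)} = 6$
$H{\left(f,t \right)} = 6 + 6 t$ ($H{\left(f,t \right)} = 6 \left(t + 1\right) = 6 \left(1 + t\right) = 6 + 6 t$)
$d = \frac{937}{16}$ ($d = 63 - \frac{-41 - 30}{\left(6 + 6 \left(-4\right)\right) + 2} = 63 - - \frac{71}{\left(6 - 24\right) + 2} = 63 - - \frac{71}{-18 + 2} = 63 - - \frac{71}{-16} = 63 - \left(-71\right) \left(- \frac{1}{16}\right) = 63 - \frac{71}{16} = \frac{937}{16} \approx 58.563$)
$138 \left(-3 - 10\right)^{2} + d = 138 \left(-3 - 10\right)^{2} + \frac{937}{16} = 138 \left(-13\right)^{2} + \frac{937}{16} = 138 \cdot 169 + \frac{937}{16} = 23322 + \frac{937}{16} = \frac{374089}{16}$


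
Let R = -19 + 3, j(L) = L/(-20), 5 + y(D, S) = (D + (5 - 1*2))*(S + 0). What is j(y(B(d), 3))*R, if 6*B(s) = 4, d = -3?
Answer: 24/5 ≈ 4.8000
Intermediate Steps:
B(s) = ⅔ (B(s) = (⅙)*4 = ⅔)
y(D, S) = -5 + S*(3 + D) (y(D, S) = -5 + (D + (5 - 1*2))*(S + 0) = -5 + (D + (5 - 2))*S = -5 + (D + 3)*S = -5 + (3 + D)*S = -5 + S*(3 + D))
j(L) = -L/20 (j(L) = L*(-1/20) = -L/20)
R = -16
j(y(B(d), 3))*R = -(-5 + 3*3 + (⅔)*3)/20*(-16) = -(-5 + 9 + 2)/20*(-16) = -1/20*6*(-16) = -3/10*(-16) = 24/5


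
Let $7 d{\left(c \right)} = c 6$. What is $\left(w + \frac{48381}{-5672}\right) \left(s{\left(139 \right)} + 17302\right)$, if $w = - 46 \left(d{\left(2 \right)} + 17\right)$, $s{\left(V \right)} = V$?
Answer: $- \frac{602030862299}{39704} \approx -1.5163 \cdot 10^{7}$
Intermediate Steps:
$d{\left(c \right)} = \frac{6 c}{7}$ ($d{\left(c \right)} = \frac{c 6}{7} = \frac{6 c}{7}$)
$w = - \frac{6026}{7}$ ($w = - 46 \left(\frac{6}{7} \cdot 2 + 17\right) = - 46 \left(\frac{12}{7} + 17\right) = \left(-46\right) \frac{131}{7} = - \frac{6026}{7} \approx -860.86$)
$\left(w + \frac{48381}{-5672}\right) \left(s{\left(139 \right)} + 17302\right) = \left(- \frac{6026}{7} + \frac{48381}{-5672}\right) \left(139 + 17302\right) = \left(- \frac{6026}{7} + 48381 \left(- \frac{1}{5672}\right)\right) 17441 = \left(- \frac{6026}{7} - \frac{48381}{5672}\right) 17441 = \left(- \frac{34518139}{39704}\right) 17441 = - \frac{602030862299}{39704}$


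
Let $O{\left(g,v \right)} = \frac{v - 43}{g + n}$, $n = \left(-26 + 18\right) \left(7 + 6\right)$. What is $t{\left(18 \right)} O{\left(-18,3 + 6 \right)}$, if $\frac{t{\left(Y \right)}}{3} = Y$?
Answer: $\frac{918}{61} \approx 15.049$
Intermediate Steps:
$t{\left(Y \right)} = 3 Y$
$n = -104$ ($n = \left(-8\right) 13 = -104$)
$O{\left(g,v \right)} = \frac{-43 + v}{-104 + g}$ ($O{\left(g,v \right)} = \frac{v - 43}{g - 104} = \frac{-43 + v}{-104 + g}$)
$t{\left(18 \right)} O{\left(-18,3 + 6 \right)} = 3 \cdot 18 \frac{-43 + \left(3 + 6\right)}{-104 - 18} = 54 \frac{-43 + 9}{-122} = 54 \left(\left(- \frac{1}{122}\right) \left(-34\right)\right) = 54 \cdot \frac{17}{61} = \frac{918}{61}$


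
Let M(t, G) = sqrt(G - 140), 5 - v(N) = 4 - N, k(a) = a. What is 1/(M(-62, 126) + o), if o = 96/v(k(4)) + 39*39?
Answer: 38505/59305751 - 25*I*sqrt(14)/59305751 ≈ 0.00064926 - 1.5773e-6*I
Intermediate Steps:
v(N) = 1 + N (v(N) = 5 - (4 - N) = 5 + (-4 + N) = 1 + N)
M(t, G) = sqrt(-140 + G)
o = 7701/5 (o = 96/(1 + 4) + 39*39 = 96/5 + 1521 = 7701/5 ≈ 1540.2)
1/(M(-62, 126) + o) = 1/(sqrt(-140 + 126) + 7701/5) = 1/(sqrt(-14) + 7701/5) = 1/(I*sqrt(14) + 7701/5) = 1/(7701/5 + I*sqrt(14))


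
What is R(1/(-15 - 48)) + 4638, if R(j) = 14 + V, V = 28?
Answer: 4680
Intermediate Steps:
R(j) = 42 (R(j) = 14 + 28 = 42)
R(1/(-15 - 48)) + 4638 = 42 + 4638 = 4680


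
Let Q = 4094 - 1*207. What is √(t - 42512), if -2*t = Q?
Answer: 3*I*√19758/2 ≈ 210.84*I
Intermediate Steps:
Q = 3887 (Q = 4094 - 207 = 3887)
t = -3887/2 (t = -½*3887 = -3887/2 ≈ -1943.5)
√(t - 42512) = √(-3887/2 - 42512) = √(-88911/2) = 3*I*√19758/2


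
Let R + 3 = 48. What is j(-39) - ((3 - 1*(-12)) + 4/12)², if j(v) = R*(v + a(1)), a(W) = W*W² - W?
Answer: -17911/9 ≈ -1990.1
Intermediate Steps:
R = 45 (R = -3 + 48 = 45)
a(W) = W³ - W
j(v) = 45*v (j(v) = 45*(v + (1³ - 1*1)) = 45*(v + (1 - 1)) = 45*(v + 0) = 45*v)
j(-39) - ((3 - 1*(-12)) + 4/12)² = 45*(-39) - ((3 - 1*(-12)) + 4/12)² = -1755 - ((3 + 12) + 4*(1/12))² = -1755 - (15 + ⅓)² = -1755 - (46/3)² = -1755 - 1*2116/9 = -1755 - 2116/9 = -17911/9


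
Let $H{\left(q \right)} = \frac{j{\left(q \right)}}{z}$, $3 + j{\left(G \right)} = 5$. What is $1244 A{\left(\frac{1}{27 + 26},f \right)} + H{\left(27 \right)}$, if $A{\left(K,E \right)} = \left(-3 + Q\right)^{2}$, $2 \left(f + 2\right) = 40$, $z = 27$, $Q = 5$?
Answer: $\frac{134354}{27} \approx 4976.1$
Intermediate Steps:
$j{\left(G \right)} = 2$ ($j{\left(G \right)} = -3 + 5 = 2$)
$f = 18$ ($f = -2 + \frac{1}{2} \cdot 40 = -2 + 20 = 18$)
$A{\left(K,E \right)} = 4$ ($A{\left(K,E \right)} = \left(-3 + 5\right)^{2} = 2^{2} = 4$)
$H{\left(q \right)} = \frac{2}{27}$
$1244 A{\left(\frac{1}{27 + 26},f \right)} + H{\left(27 \right)} = 1244 \cdot 4 + \frac{2}{27} = 4976 + \frac{2}{27} = \frac{134354}{27}$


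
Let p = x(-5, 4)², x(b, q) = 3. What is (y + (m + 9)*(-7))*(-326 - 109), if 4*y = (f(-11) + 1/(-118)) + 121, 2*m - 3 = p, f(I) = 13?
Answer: 14680815/472 ≈ 31103.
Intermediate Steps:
p = 9 (p = 3² = 9)
m = 6 (m = 3/2 + (½)*9 = 3/2 + 9/2 = 6)
y = 15811/472 (y = ((13 + 1/(-118)) + 121)/4 = ((13 - 1/118) + 121)/4 = (1533/118 + 121)/4 = (¼)*(15811/118) = 15811/472 ≈ 33.498)
(y + (m + 9)*(-7))*(-326 - 109) = (15811/472 + (6 + 9)*(-7))*(-326 - 109) = (15811/472 + 15*(-7))*(-435) = (15811/472 - 105)*(-435) = -33749/472*(-435) = 14680815/472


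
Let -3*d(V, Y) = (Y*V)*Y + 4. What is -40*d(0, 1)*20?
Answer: 3200/3 ≈ 1066.7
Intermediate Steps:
d(V, Y) = -4/3 - V*Y²/3 (d(V, Y) = -((Y*V)*Y + 4)/3 = -((V*Y)*Y + 4)/3 = -(V*Y² + 4)/3 = -(4 + V*Y²)/3 = -4/3 - V*Y²/3)
-40*d(0, 1)*20 = -40*(-4/3 - ⅓*0*1²)*20 = -40*(-4/3 - ⅓*0*1)*20 = -40*(-4/3 + 0)*20 = -40*(-4/3)*20 = (160/3)*20 = 3200/3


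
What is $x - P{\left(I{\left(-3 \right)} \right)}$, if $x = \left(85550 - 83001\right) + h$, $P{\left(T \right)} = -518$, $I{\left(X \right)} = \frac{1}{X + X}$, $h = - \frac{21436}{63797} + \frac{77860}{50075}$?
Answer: $\frac{1960367736329}{638926955} \approx 3068.2$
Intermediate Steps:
$h = \frac{778765344}{638926955}$ ($h = \left(-21436\right) \frac{1}{63797} + 77860 \cdot \frac{1}{50075} = - \frac{21436}{63797} + \frac{15572}{10015} = \frac{778765344}{638926955} \approx 1.2189$)
$I{\left(X \right)} = \frac{1}{2 X}$
$x = \frac{1629403573639}{638926955}$ ($x = \left(85550 - 83001\right) + \frac{778765344}{638926955} = 2549 + \frac{778765344}{638926955} = \frac{1629403573639}{638926955} \approx 2550.2$)
$x - P{\left(I{\left(-3 \right)} \right)} = \frac{1629403573639}{638926955} - -518 = \frac{1629403573639}{638926955} + 518 = \frac{1960367736329}{638926955}$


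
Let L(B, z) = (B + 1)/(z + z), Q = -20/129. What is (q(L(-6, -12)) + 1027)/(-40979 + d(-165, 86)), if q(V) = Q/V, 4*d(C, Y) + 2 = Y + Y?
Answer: -88258/3520539 ≈ -0.025069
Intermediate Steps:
d(C, Y) = -½ + Y/2 (d(C, Y) = -½ + (Y + Y)/4 = -½ + (2*Y)/4 = -½ + Y/2)
Q = -20/129 (Q = -20*1/129 = -20/129 ≈ -0.15504)
L(B, z) = (1 + B)/(2*z) (L(B, z) = (1 + B)/((2*z)) = (1 + B)*(1/(2*z)) = (1 + B)/(2*z))
q(V) = -20/(129*V)
(q(L(-6, -12)) + 1027)/(-40979 + d(-165, 86)) = (-20*(-24/(1 - 6))/129 + 1027)/(-40979 + (-½ + (½)*86)) = (-20/(129*((½)*(-1/12)*(-5))) + 1027)/(-40979 + (-½ + 43)) = (-20/(129*5/24) + 1027)/(-40979 + 85/2) = (-20/129*24/5 + 1027)/(-81873/2) = (-32/43 + 1027)*(-2/81873) = (44129/43)*(-2/81873) = -88258/3520539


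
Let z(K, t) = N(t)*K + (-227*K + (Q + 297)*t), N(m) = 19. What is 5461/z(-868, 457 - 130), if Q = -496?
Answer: 5461/115471 ≈ 0.047293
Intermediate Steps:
z(K, t) = -208*K - 199*t (z(K, t) = 19*K + (-227*K + (-496 + 297)*t) = 19*K + (-227*K - 199*t) = -208*K - 199*t)
5461/z(-868, 457 - 130) = 5461/(-208*(-868) - 199*(457 - 130)) = 5461/(180544 - 199*327) = 5461/(180544 - 65073) = 5461/115471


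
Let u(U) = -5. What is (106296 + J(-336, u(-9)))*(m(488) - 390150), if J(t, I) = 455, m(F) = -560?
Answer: -41708683210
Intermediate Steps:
(106296 + J(-336, u(-9)))*(m(488) - 390150) = (106296 + 455)*(-560 - 390150) = 106751*(-390710) = -41708683210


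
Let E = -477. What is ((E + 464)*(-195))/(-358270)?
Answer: -507/71654 ≈ -0.0070757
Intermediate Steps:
((E + 464)*(-195))/(-358270) = ((-477 + 464)*(-195))/(-358270) = -13*(-195)*(-1/358270) = 2535*(-1/358270) = -507/71654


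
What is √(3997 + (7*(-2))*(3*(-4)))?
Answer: 7*√85 ≈ 64.537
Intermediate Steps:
√(3997 + (7*(-2))*(3*(-4))) = √(3997 - 14*(-12)) = √(3997 + 168) = √4165 = 7*√85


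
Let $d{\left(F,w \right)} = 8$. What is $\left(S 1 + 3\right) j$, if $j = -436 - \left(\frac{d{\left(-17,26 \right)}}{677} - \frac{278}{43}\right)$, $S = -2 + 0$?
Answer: $- \frac{12504534}{29111} \approx -429.55$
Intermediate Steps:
$S = -2$
$j = - \frac{12504534}{29111}$ ($j = -436 - \left(\frac{8}{677} - \frac{278}{43}\right) = -436 - - \frac{187862}{29111} = -436 + \frac{187862}{29111} = - \frac{12504534}{29111} \approx -429.55$)
$\left(S 1 + 3\right) j = \left(\left(-2\right) 1 + 3\right) \left(- \frac{12504534}{29111}\right) = \left(-2 + 3\right) \left(- \frac{12504534}{29111}\right) = 1 \left(- \frac{12504534}{29111}\right) = - \frac{12504534}{29111}$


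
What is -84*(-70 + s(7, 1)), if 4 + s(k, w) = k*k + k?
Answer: 1512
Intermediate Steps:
s(k, w) = -4 + k + k² (s(k, w) = -4 + (k*k + k) = -4 + (k² + k) = -4 + (k + k²) = -4 + k + k²)
-84*(-70 + s(7, 1)) = -84*(-70 + (-4 + 7 + 7²)) = -84*(-70 + (-4 + 7 + 49)) = -84*(-70 + 52) = -84*(-18) = 1512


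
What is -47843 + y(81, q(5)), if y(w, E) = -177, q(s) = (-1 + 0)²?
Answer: -48020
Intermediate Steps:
q(s) = 1 (q(s) = (-1)² = 1)
-47843 + y(81, q(5)) = -47843 - 177 = -48020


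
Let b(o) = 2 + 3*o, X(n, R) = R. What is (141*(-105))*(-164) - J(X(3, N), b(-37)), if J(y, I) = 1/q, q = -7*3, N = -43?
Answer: 50988421/21 ≈ 2.4280e+6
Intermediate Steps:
q = -21
J(y, I) = -1/21 (J(y, I) = 1/(-21) = -1/21)
(141*(-105))*(-164) - J(X(3, N), b(-37)) = (141*(-105))*(-164) - 1*(-1/21) = -14805*(-164) + 1/21 = 2428020 + 1/21 = 50988421/21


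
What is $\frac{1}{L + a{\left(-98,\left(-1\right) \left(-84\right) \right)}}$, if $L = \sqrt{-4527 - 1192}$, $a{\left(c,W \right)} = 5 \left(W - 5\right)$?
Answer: $\frac{395}{161744} - \frac{i \sqrt{5719}}{161744} \approx 0.0024421 - 0.00046755 i$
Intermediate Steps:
$a{\left(c,W \right)} = -25 + 5 W$ ($a{\left(c,W \right)} = 5 \left(-5 + W\right) = -25 + 5 W$)
$L = i \sqrt{5719}$ ($L = \sqrt{-5719} = i \sqrt{5719} \approx 75.624 i$)
$\frac{1}{L + a{\left(-98,\left(-1\right) \left(-84\right) \right)}} = \frac{1}{i \sqrt{5719} - \left(25 - 5 \left(\left(-1\right) \left(-84\right)\right)\right)} = \frac{1}{i \sqrt{5719} + \left(-25 + 5 \cdot 84\right)} = \frac{1}{i \sqrt{5719} + \left(-25 + 420\right)} = \frac{1}{i \sqrt{5719} + 395} = \frac{1}{395 + i \sqrt{5719}}$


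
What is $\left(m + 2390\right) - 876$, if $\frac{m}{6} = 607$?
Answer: $5156$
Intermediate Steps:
$m = 3642$ ($m = 6 \cdot 607 = 3642$)
$\left(m + 2390\right) - 876 = \left(3642 + 2390\right) - 876 = 6032 - 876 = 5156$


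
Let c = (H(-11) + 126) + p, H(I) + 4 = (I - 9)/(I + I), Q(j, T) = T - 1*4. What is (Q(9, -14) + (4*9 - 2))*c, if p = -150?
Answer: -4768/11 ≈ -433.45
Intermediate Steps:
Q(j, T) = -4 + T (Q(j, T) = T - 4 = -4 + T)
H(I) = -4 + (-9 + I)/(2*I) (H(I) = -4 + (I - 9)/(I + I) = -4 + (-9 + I)/((2*I)) = -4 + (-9 + I)*(1/(2*I)) = -4 + (-9 + I)/(2*I))
c = -298/11 (c = ((½)*(-9 - 7*(-11))/(-11) + 126) - 150 = ((½)*(-1/11)*(-9 + 77) + 126) - 150 = ((½)*(-1/11)*68 + 126) - 150 = (-34/11 + 126) - 150 = 1352/11 - 150 = -298/11 ≈ -27.091)
(Q(9, -14) + (4*9 - 2))*c = ((-4 - 14) + (4*9 - 2))*(-298/11) = (-18 + (36 - 2))*(-298/11) = (-18 + 34)*(-298/11) = 16*(-298/11) = -4768/11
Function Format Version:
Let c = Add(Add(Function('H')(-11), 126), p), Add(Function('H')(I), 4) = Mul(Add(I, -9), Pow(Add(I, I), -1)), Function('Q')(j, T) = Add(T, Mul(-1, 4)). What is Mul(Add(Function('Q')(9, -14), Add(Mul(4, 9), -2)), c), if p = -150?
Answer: Rational(-4768, 11) ≈ -433.45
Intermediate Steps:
Function('Q')(j, T) = Add(-4, T) (Function('Q')(j, T) = Add(T, -4) = Add(-4, T))
Function('H')(I) = Add(-4, Mul(Rational(1, 2), Pow(I, -1), Add(-9, I))) (Function('H')(I) = Add(-4, Mul(Add(I, -9), Pow(Add(I, I), -1))) = Add(-4, Mul(Add(-9, I), Pow(Mul(2, I), -1))) = Add(-4, Mul(Add(-9, I), Mul(Rational(1, 2), Pow(I, -1)))) = Add(-4, Mul(Rational(1, 2), Pow(I, -1), Add(-9, I))))
c = Rational(-298, 11) (c = Add(Add(Mul(Rational(1, 2), Pow(-11, -1), Add(-9, Mul(-7, -11))), 126), -150) = Add(Add(Mul(Rational(1, 2), Rational(-1, 11), Add(-9, 77)), 126), -150) = Add(Add(Mul(Rational(1, 2), Rational(-1, 11), 68), 126), -150) = Add(Add(Rational(-34, 11), 126), -150) = Add(Rational(1352, 11), -150) = Rational(-298, 11) ≈ -27.091)
Mul(Add(Function('Q')(9, -14), Add(Mul(4, 9), -2)), c) = Mul(Add(Add(-4, -14), Add(Mul(4, 9), -2)), Rational(-298, 11)) = Mul(Add(-18, Add(36, -2)), Rational(-298, 11)) = Mul(Add(-18, 34), Rational(-298, 11)) = Mul(16, Rational(-298, 11)) = Rational(-4768, 11)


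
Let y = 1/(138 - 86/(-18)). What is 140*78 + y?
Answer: 14032209/1285 ≈ 10920.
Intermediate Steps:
y = 9/1285 (y = 1/(138 - 86*(-1/18)) = 1/(138 + 43/9) = 1/(1285/9) = 9/1285 ≈ 0.0070039)
140*78 + y = 140*78 + 9/1285 = 10920 + 9/1285 = 14032209/1285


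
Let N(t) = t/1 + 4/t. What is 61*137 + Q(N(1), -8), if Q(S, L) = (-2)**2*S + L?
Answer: 8369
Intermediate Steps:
N(t) = t + 4/t (N(t) = t*1 + 4/t = t + 4/t)
Q(S, L) = L + 4*S (Q(S, L) = 4*S + L = L + 4*S)
61*137 + Q(N(1), -8) = 61*137 + (-8 + 4*(1 + 4/1)) = 8357 + (-8 + 4*(1 + 4*1)) = 8357 + (-8 + 4*(1 + 4)) = 8357 + (-8 + 4*5) = 8357 + (-8 + 20) = 8357 + 12 = 8369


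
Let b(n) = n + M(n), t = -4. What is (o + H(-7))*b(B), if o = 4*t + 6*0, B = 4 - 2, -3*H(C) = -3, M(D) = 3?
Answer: -75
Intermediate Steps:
H(C) = 1 (H(C) = -⅓*(-3) = 1)
B = 2
b(n) = 3 + n (b(n) = n + 3 = 3 + n)
o = -16 (o = 4*(-4) + 6*0 = -16 + 0 = -16)
(o + H(-7))*b(B) = (-16 + 1)*(3 + 2) = -15*5 = -75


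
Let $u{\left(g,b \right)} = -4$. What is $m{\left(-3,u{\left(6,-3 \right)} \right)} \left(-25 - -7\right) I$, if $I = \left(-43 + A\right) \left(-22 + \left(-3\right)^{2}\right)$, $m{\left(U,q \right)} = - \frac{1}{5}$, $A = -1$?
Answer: $\frac{10296}{5} \approx 2059.2$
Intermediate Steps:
$m{\left(U,q \right)} = - \frac{1}{5}$ ($m{\left(U,q \right)} = \left(-1\right) \frac{1}{5} = - \frac{1}{5}$)
$I = 572$ ($I = \left(-43 - 1\right) \left(-22 + \left(-3\right)^{2}\right) = - 44 \left(-22 + 9\right) = \left(-44\right) \left(-13\right) = 572$)
$m{\left(-3,u{\left(6,-3 \right)} \right)} \left(-25 - -7\right) I = - \frac{-25 - -7}{5} \cdot 572 = - \frac{-25 + 7}{5} \cdot 572 = \left(- \frac{1}{5}\right) \left(-18\right) 572 = \frac{18}{5} \cdot 572 = \frac{10296}{5}$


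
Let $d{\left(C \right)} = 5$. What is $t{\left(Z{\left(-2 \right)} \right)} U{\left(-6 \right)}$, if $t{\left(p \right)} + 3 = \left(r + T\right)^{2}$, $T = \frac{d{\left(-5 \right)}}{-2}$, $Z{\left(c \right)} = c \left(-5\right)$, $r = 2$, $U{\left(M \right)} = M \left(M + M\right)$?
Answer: $-198$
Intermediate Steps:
$U{\left(M \right)} = 2 M^{2}$ ($U{\left(M \right)} = M 2 M = 2 M^{2}$)
$Z{\left(c \right)} = - 5 c$
$T = - \frac{5}{2}$ ($T = \frac{5}{-2} = 5 \left(- \frac{1}{2}\right) = - \frac{5}{2} \approx -2.5$)
$t{\left(p \right)} = - \frac{11}{4}$ ($t{\left(p \right)} = -3 + \left(2 - \frac{5}{2}\right)^{2} = -3 + \left(- \frac{1}{2}\right)^{2} = -3 + \frac{1}{4} = - \frac{11}{4}$)
$t{\left(Z{\left(-2 \right)} \right)} U{\left(-6 \right)} = - \frac{11 \cdot 2 \left(-6\right)^{2}}{4} = - \frac{11 \cdot 2 \cdot 36}{4} = \left(- \frac{11}{4}\right) 72 = -198$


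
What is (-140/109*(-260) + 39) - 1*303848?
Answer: -33078781/109 ≈ -3.0348e+5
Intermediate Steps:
(-140/109*(-260) + 39) - 1*303848 = (-140*1/109*(-260) + 39) - 303848 = (-140/109*(-260) + 39) - 303848 = (36400/109 + 39) - 303848 = 40651/109 - 303848 = -33078781/109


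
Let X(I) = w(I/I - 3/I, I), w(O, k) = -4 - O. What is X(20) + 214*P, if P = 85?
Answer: 363703/20 ≈ 18185.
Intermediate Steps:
X(I) = -5 + 3/I (X(I) = -4 - (I/I - 3/I) = -4 - (1 - 3/I) = -4 + (-1 + 3/I) = -5 + 3/I)
X(20) + 214*P = (-5 + 3/20) + 214*85 = (-5 + 3*(1/20)) + 18190 = (-5 + 3/20) + 18190 = -97/20 + 18190 = 363703/20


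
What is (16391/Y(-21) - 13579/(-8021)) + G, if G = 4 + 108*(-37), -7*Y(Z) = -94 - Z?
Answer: -1416150992/585533 ≈ -2418.6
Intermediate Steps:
Y(Z) = 94/7 + Z/7 (Y(Z) = -(-94 - Z)/7 = 94/7 + Z/7)
G = -3992 (G = 4 - 3996 = -3992)
(16391/Y(-21) - 13579/(-8021)) + G = (16391/(94/7 + (⅐)*(-21)) - 13579/(-8021)) - 3992 = (16391/(94/7 - 3) - 13579*(-1/8021)) - 3992 = (16391/(73/7) + 13579/8021) - 3992 = (16391*(7/73) + 13579/8021) - 3992 = (114737/73 + 13579/8021) - 3992 = 921296744/585533 - 3992 = -1416150992/585533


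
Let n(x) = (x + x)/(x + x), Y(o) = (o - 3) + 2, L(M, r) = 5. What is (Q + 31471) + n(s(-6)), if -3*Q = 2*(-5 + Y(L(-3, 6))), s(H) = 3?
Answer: 94418/3 ≈ 31473.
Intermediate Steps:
Y(o) = -1 + o (Y(o) = (-3 + o) + 2 = -1 + o)
n(x) = 1 (n(x) = (2*x)/((2*x)) = (2*x)*(1/(2*x)) = 1)
Q = ⅔ (Q = -2*(-5 + (-1 + 5))/3 = -2*(-5 + 4)/3 = -2*(-1)/3 = -⅓*(-2) = ⅔ ≈ 0.66667)
(Q + 31471) + n(s(-6)) = (⅔ + 31471) + 1 = 94415/3 + 1 = 94418/3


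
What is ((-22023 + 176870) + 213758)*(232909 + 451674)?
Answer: 252340716715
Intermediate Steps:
((-22023 + 176870) + 213758)*(232909 + 451674) = (154847 + 213758)*684583 = 368605*684583 = 252340716715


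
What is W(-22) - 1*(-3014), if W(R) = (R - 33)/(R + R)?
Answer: 12061/4 ≈ 3015.3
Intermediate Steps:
W(R) = (-33 + R)/(2*R) (W(R) = (-33 + R)/((2*R)) = (-33 + R)*(1/(2*R)) = (-33 + R)/(2*R))
W(-22) - 1*(-3014) = (½)*(-33 - 22)/(-22) - 1*(-3014) = (½)*(-1/22)*(-55) + 3014 = 5/4 + 3014 = 12061/4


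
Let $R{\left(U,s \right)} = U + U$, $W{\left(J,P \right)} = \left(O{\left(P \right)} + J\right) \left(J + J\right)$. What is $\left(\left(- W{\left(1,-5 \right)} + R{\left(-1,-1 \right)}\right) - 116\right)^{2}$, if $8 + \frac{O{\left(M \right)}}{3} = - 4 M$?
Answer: $36864$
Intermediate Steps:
$O{\left(M \right)} = -24 - 12 M$ ($O{\left(M \right)} = -24 + 3 \left(- 4 M\right) = -24 - 12 M$)
$W{\left(J,P \right)} = 2 J \left(-24 + J - 12 P\right)$ ($W{\left(J,P \right)} = \left(\left(-24 - 12 P\right) + J\right) \left(J + J\right) = \left(-24 + J - 12 P\right) 2 J = 2 J \left(-24 + J - 12 P\right)$)
$R{\left(U,s \right)} = 2 U$
$\left(\left(- W{\left(1,-5 \right)} + R{\left(-1,-1 \right)}\right) - 116\right)^{2} = \left(\left(- 2 \cdot 1 \left(-24 + 1 - -60\right) + 2 \left(-1\right)\right) - 116\right)^{2} = \left(\left(- 2 \cdot 1 \left(-24 + 1 + 60\right) - 2\right) - 116\right)^{2} = \left(\left(- 2 \cdot 1 \cdot 37 - 2\right) - 116\right)^{2} = \left(\left(\left(-1\right) 74 - 2\right) - 116\right)^{2} = \left(\left(-74 - 2\right) - 116\right)^{2} = \left(-76 - 116\right)^{2} = \left(-192\right)^{2} = 36864$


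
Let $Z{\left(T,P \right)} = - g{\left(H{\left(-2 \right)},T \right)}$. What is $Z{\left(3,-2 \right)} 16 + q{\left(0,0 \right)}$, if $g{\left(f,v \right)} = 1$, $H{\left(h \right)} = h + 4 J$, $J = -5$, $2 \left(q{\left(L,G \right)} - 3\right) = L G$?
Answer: $-13$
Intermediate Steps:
$q{\left(L,G \right)} = 3 + \frac{G L}{2}$ ($q{\left(L,G \right)} = 3 + \frac{L G}{2} = 3 + \frac{G L}{2}$)
$H{\left(h \right)} = -20 + h$ ($H{\left(h \right)} = h + 4 \left(-5\right) = h - 20 = -20 + h$)
$Z{\left(T,P \right)} = -1$ ($Z{\left(T,P \right)} = \left(-1\right) 1 = -1$)
$Z{\left(3,-2 \right)} 16 + q{\left(0,0 \right)} = \left(-1\right) 16 + \left(3 + \frac{1}{2} \cdot 0 \cdot 0\right) = -16 + \left(3 + 0\right) = -16 + 3 = -13$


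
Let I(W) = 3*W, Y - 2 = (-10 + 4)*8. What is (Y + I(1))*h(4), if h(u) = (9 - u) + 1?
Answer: -258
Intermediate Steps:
h(u) = 10 - u
Y = -46 (Y = 2 + (-10 + 4)*8 = 2 - 6*8 = 2 - 48 = -46)
(Y + I(1))*h(4) = (-46 + 3*1)*(10 - 1*4) = (-46 + 3)*(10 - 4) = -43*6 = -258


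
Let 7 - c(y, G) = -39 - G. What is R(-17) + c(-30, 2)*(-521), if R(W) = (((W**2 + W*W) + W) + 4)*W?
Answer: -34613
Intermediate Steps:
R(W) = W*(4 + W + 2*W**2) (R(W) = (((W**2 + W**2) + W) + 4)*W = ((2*W**2 + W) + 4)*W = ((W + 2*W**2) + 4)*W = (4 + W + 2*W**2)*W = W*(4 + W + 2*W**2))
c(y, G) = 46 + G (c(y, G) = 7 - (-39 - G) = 7 + (39 + G) = 46 + G)
R(-17) + c(-30, 2)*(-521) = -17*(4 - 17 + 2*(-17)**2) + (46 + 2)*(-521) = -17*(4 - 17 + 2*289) + 48*(-521) = -17*(4 - 17 + 578) - 25008 = -17*565 - 25008 = -9605 - 25008 = -34613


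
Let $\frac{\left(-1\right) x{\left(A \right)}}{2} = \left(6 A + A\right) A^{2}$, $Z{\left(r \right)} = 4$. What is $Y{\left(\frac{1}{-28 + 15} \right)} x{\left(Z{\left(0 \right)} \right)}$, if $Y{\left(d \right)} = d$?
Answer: $\frac{896}{13} \approx 68.923$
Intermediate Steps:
$x{\left(A \right)} = - 14 A^{3}$ ($x{\left(A \right)} = - 2 \left(6 A + A\right) A^{2} = - 2 \cdot 7 A A^{2} = - 2 \cdot 7 A^{3} = - 14 A^{3}$)
$Y{\left(\frac{1}{-28 + 15} \right)} x{\left(Z{\left(0 \right)} \right)} = \frac{\left(-14\right) 4^{3}}{-28 + 15} = \frac{\left(-14\right) 64}{-13} = \left(- \frac{1}{13}\right) \left(-896\right) = \frac{896}{13}$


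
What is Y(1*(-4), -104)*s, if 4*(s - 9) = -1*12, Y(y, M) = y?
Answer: -24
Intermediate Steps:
s = 6 (s = 9 + (-1*12)/4 = 9 + (1/4)*(-12) = 9 - 3 = 6)
Y(1*(-4), -104)*s = (1*(-4))*6 = -4*6 = -24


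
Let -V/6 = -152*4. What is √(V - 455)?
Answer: √3193 ≈ 56.507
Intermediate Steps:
V = 3648 (V = -(-912)*4 = -6*(-608) = 3648)
√(V - 455) = √(3648 - 455) = √3193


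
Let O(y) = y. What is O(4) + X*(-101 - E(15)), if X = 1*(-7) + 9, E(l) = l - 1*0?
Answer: -228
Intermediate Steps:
E(l) = l (E(l) = l + 0 = l)
X = 2 (X = -7 + 9 = 2)
O(4) + X*(-101 - E(15)) = 4 + 2*(-101 - 1*15) = 4 + 2*(-101 - 15) = 4 + 2*(-116) = 4 - 232 = -228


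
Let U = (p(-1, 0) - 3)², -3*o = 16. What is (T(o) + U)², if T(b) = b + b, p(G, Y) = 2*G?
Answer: 1849/9 ≈ 205.44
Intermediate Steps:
o = -16/3 (o = -⅓*16 = -16/3 ≈ -5.3333)
T(b) = 2*b
U = 25 (U = (2*(-1) - 3)² = (-2 - 3)² = (-5)² = 25)
(T(o) + U)² = (2*(-16/3) + 25)² = (-32/3 + 25)² = (43/3)² = 1849/9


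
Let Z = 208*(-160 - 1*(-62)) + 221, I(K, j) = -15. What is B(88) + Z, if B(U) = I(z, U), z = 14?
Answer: -20178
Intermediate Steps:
B(U) = -15
Z = -20163 (Z = 208*(-160 + 62) + 221 = 208*(-98) + 221 = -20384 + 221 = -20163)
B(88) + Z = -15 - 20163 = -20178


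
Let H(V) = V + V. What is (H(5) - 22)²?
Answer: 144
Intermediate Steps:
H(V) = 2*V
(H(5) - 22)² = (2*5 - 22)² = (10 - 22)² = (-12)² = 144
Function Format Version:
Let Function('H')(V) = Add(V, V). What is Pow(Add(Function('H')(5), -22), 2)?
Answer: 144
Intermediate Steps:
Function('H')(V) = Mul(2, V)
Pow(Add(Function('H')(5), -22), 2) = Pow(Add(Mul(2, 5), -22), 2) = Pow(Add(10, -22), 2) = Pow(-12, 2) = 144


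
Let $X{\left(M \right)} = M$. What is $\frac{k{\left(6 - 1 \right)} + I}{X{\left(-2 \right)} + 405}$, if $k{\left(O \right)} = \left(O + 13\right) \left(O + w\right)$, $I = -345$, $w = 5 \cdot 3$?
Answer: $\frac{15}{403} \approx 0.037221$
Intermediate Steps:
$w = 15$
$k{\left(O \right)} = \left(13 + O\right) \left(15 + O\right)$ ($k{\left(O \right)} = \left(O + 13\right) \left(O + 15\right) = \left(13 + O\right) \left(15 + O\right)$)
$\frac{k{\left(6 - 1 \right)} + I}{X{\left(-2 \right)} + 405} = \frac{\left(195 + \left(6 - 1\right)^{2} + 28 \left(6 - 1\right)\right) - 345}{-2 + 405} = \frac{\left(195 + 5^{2} + 28 \cdot 5\right) - 345}{403} = \left(\left(195 + 25 + 140\right) - 345\right) \frac{1}{403} = \left(360 - 345\right) \frac{1}{403} = 15 \cdot \frac{1}{403} = \frac{15}{403}$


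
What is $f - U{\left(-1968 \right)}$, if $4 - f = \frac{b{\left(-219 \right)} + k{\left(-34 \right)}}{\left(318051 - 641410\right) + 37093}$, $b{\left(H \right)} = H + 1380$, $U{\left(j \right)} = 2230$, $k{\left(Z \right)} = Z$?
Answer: $- \frac{637226989}{286266} \approx -2226.0$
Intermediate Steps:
$b{\left(H \right)} = 1380 + H$
$f = \frac{1146191}{286266}$ ($f = 4 - \frac{\left(1380 - 219\right) - 34}{\left(318051 - 641410\right) + 37093} = 4 - \frac{1161 - 34}{\left(318051 - 641410\right) + 37093} = 4 - \frac{1127}{-323359 + 37093} = 4 - \frac{1127}{-286266} = 4 - 1127 \left(- \frac{1}{286266}\right) = 4 - - \frac{1127}{286266} = 4 + \frac{1127}{286266} = \frac{1146191}{286266} \approx 4.0039$)
$f - U{\left(-1968 \right)} = \frac{1146191}{286266} - 2230 = - \frac{637226989}{286266}$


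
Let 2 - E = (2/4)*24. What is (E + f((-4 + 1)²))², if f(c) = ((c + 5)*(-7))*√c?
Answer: 92416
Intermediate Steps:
E = -10 (E = 2 - 2/4*24 = 2 - 2*(¼)*24 = 2 - 24/2 = 2 - 1*12 = 2 - 12 = -10)
f(c) = √c*(-35 - 7*c) (f(c) = ((5 + c)*(-7))*√c = (-35 - 7*c)*√c = √c*(-35 - 7*c))
(E + f((-4 + 1)²))² = (-10 + 7*√((-4 + 1)²)*(-5 - (-4 + 1)²))² = (-10 + 7*√((-3)²)*(-5 - 1*(-3)²))² = (-10 + 7*√9*(-5 - 1*9))² = (-10 + 7*3*(-5 - 9))² = (-10 + 7*3*(-14))² = (-10 - 294)² = (-304)² = 92416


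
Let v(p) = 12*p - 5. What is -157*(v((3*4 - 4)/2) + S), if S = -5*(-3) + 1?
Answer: -9263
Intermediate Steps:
S = 16 (S = 15 + 1 = 16)
v(p) = -5 + 12*p
-157*(v((3*4 - 4)/2) + S) = -157*((-5 + 12*((3*4 - 4)/2)) + 16) = -157*((-5 + 12*((12 - 4)*(½))) + 16) = -157*((-5 + 12*(8*(½))) + 16) = -157*((-5 + 12*4) + 16) = -157*((-5 + 48) + 16) = -157*(43 + 16) = -157*59 = -9263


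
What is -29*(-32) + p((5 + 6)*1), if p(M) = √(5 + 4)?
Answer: 931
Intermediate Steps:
p(M) = 3 (p(M) = √9 = 3)
-29*(-32) + p((5 + 6)*1) = -29*(-32) + 3 = 928 + 3 = 931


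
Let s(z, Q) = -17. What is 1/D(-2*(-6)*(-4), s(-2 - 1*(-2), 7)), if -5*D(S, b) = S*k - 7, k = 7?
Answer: 5/343 ≈ 0.014577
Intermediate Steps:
D(S, b) = 7/5 - 7*S/5 (D(S, b) = -(S*7 - 7)/5 = -(7*S - 7)/5 = -(-7 + 7*S)/5 = 7/5 - 7*S/5)
1/D(-2*(-6)*(-4), s(-2 - 1*(-2), 7)) = 1/(7/5 - 7*(-2*(-6))*(-4)/5) = 1/(7/5 - 84*(-4)/5) = 1/(7/5 - 7/5*(-48)) = 1/(7/5 + 336/5) = 1/(343/5) = 5/343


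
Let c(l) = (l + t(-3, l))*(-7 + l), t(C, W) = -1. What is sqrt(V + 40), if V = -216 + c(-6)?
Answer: I*sqrt(85) ≈ 9.2195*I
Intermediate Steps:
c(l) = (-1 + l)*(-7 + l) (c(l) = (l - 1)*(-7 + l) = (-1 + l)*(-7 + l))
V = -125 (V = -216 + (7 + (-6)**2 - 8*(-6)) = -216 + (7 + 36 + 48) = -216 + 91 = -125)
sqrt(V + 40) = sqrt(-125 + 40) = sqrt(-85) = I*sqrt(85)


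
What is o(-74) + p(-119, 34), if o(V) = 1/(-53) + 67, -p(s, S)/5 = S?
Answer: -5460/53 ≈ -103.02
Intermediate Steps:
p(s, S) = -5*S
o(V) = 3550/53 (o(V) = -1/53 + 67 = 3550/53)
o(-74) + p(-119, 34) = 3550/53 - 5*34 = 3550/53 - 170 = -5460/53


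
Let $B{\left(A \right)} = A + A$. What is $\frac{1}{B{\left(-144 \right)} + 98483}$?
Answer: $\frac{1}{98195} \approx 1.0184 \cdot 10^{-5}$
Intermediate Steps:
$B{\left(A \right)} = 2 A$
$\frac{1}{B{\left(-144 \right)} + 98483} = \frac{1}{2 \left(-144\right) + 98483} = \frac{1}{-288 + 98483} = \frac{1}{98195}$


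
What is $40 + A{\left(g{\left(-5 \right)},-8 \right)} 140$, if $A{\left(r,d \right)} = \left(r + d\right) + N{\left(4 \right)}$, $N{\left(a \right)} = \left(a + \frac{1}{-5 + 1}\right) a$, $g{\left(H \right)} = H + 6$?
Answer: $1160$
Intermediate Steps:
$g{\left(H \right)} = 6 + H$
$N{\left(a \right)} = a \left(- \frac{1}{4} + a\right)$ ($N{\left(a \right)} = \left(a + \frac{1}{-4}\right) a = \left(a - \frac{1}{4}\right) a = \left(- \frac{1}{4} + a\right) a = a \left(- \frac{1}{4} + a\right)$)
$A{\left(r,d \right)} = 15 + d + r$ ($A{\left(r,d \right)} = \left(r + d\right) + 4 \left(- \frac{1}{4} + 4\right) = \left(d + r\right) + 4 \cdot \frac{15}{4} = \left(d + r\right) + 15 = 15 + d + r$)
$40 + A{\left(g{\left(-5 \right)},-8 \right)} 140 = 40 + \left(15 - 8 + \left(6 - 5\right)\right) 140 = 40 + \left(15 - 8 + 1\right) 140 = 40 + 8 \cdot 140 = 40 + 1120 = 1160$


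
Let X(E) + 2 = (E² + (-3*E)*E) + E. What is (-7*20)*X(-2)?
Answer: 1680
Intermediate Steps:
X(E) = -2 + E - 2*E² (X(E) = -2 + ((E² + (-3*E)*E) + E) = -2 + ((E² - 3*E²) + E) = -2 + (-2*E² + E) = -2 + (E - 2*E²) = -2 + E - 2*E²)
(-7*20)*X(-2) = (-7*20)*(-2 - 2 - 2*(-2)²) = -140*(-2 - 2 - 2*4) = -140*(-2 - 2 - 8) = -140*(-12) = 1680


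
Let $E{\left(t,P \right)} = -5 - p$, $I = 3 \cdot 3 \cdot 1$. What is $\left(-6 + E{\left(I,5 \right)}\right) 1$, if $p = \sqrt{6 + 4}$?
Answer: $-11 - \sqrt{10} \approx -14.162$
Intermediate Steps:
$p = \sqrt{10} \approx 3.1623$
$I = 9$ ($I = 9 \cdot 1 = 9$)
$E{\left(t,P \right)} = -5 - \sqrt{10}$
$\left(-6 + E{\left(I,5 \right)}\right) 1 = \left(-6 - \left(5 + \sqrt{10}\right)\right) 1 = \left(-11 - \sqrt{10}\right) 1 = -11 - \sqrt{10}$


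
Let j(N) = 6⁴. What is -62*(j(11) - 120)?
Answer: -72912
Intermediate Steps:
j(N) = 1296
-62*(j(11) - 120) = -62*(1296 - 120) = -62*1176 = -72912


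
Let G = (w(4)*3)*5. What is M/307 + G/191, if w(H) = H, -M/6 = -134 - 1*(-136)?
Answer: 16128/58637 ≈ 0.27505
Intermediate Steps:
M = -12 (M = -6*(-134 - 1*(-136)) = -6*(-134 + 136) = -6*2 = -12)
G = 60 (G = (4*3)*5 = 12*5 = 60)
M/307 + G/191 = -12/307 + 60/191 = 16128/58637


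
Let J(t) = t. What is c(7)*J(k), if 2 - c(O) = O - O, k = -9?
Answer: -18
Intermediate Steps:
c(O) = 2 (c(O) = 2 - (O - O) = 2 - 1*0 = 2 + 0 = 2)
c(7)*J(k) = 2*(-9) = -18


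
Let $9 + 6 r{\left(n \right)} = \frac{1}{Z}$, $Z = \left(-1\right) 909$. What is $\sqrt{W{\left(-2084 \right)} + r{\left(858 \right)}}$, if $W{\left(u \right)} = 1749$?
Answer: $\frac{2 \sqrt{360981474}}{909} \approx 41.803$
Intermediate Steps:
$Z = -909$
$r{\left(n \right)} = - \frac{4091}{2727}$ ($r{\left(n \right)} = - \frac{3}{2} + \frac{1}{6 \left(-909\right)} = - \frac{3}{2} + \frac{1}{6} \left(- \frac{1}{909}\right) = - \frac{3}{2} - \frac{1}{5454} = - \frac{4091}{2727}$)
$\sqrt{W{\left(-2084 \right)} + r{\left(858 \right)}} = \sqrt{1749 - \frac{4091}{2727}} = \sqrt{\frac{4765432}{2727}} = \frac{2 \sqrt{360981474}}{909}$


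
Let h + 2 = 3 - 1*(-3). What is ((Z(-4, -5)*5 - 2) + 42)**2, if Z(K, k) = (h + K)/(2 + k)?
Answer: 1600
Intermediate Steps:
h = 4 (h = -2 + (3 - 1*(-3)) = -2 + (3 + 3) = -2 + 6 = 4)
Z(K, k) = (4 + K)/(2 + k)
((Z(-4, -5)*5 - 2) + 42)**2 = ((((4 - 4)/(2 - 5))*5 - 2) + 42)**2 = (((0/(-3))*5 - 2) + 42)**2 = ((-1/3*0*5 - 2) + 42)**2 = ((0*5 - 2) + 42)**2 = ((0 - 2) + 42)**2 = (-2 + 42)**2 = 40**2 = 1600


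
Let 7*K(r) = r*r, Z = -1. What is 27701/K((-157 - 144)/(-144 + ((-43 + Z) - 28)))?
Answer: 1292417856/12943 ≈ 99855.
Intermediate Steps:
K(r) = r²/7 (K(r) = (r*r)/7 = r²/7)
27701/K((-157 - 144)/(-144 + ((-43 + Z) - 28))) = 27701/((((-157 - 144)/(-144 + ((-43 - 1) - 28)))²/7)) = 27701/(((-301/(-144 + (-44 - 28)))²/7)) = 27701/(((-301/(-144 - 72))²/7)) = 27701/(((-301/(-216))²/7)) = 27701/(((-301*(-1/216))²/7)) = 27701/(((301/216)²/7)) = 27701/(((⅐)*(90601/46656))) = 27701/(12943/46656) = 27701*(46656/12943) = 1292417856/12943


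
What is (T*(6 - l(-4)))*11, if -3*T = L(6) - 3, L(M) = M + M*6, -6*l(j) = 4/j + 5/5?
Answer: -858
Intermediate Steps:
l(j) = -1/6 - 2/(3*j) (l(j) = -(4/j + 5/5)/6 = -(4/j + 5*(1/5))/6 = -(4/j + 1)/6 = -(1 + 4/j)/6 = -1/6 - 2/(3*j))
L(M) = 7*M (L(M) = M + 6*M = 7*M)
T = -13 (T = -(7*6 - 3)/3 = -(42 - 3)/3 = -1/3*39 = -13)
(T*(6 - l(-4)))*11 = -13*(6 - (-4 - 1*(-4))/(6*(-4)))*11 = -13*(6 - (-1)*(-4 + 4)/(6*4))*11 = -13*(6 - (-1)*0/(6*4))*11 = -13*(6 - 1*0)*11 = -13*(6 + 0)*11 = -13*6*11 = -78*11 = -858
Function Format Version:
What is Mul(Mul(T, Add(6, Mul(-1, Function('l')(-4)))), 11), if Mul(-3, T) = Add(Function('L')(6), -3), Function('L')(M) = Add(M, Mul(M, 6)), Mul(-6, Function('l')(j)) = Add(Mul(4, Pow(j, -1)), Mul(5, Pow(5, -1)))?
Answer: -858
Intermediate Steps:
Function('l')(j) = Add(Rational(-1, 6), Mul(Rational(-2, 3), Pow(j, -1))) (Function('l')(j) = Mul(Rational(-1, 6), Add(Mul(4, Pow(j, -1)), Mul(5, Pow(5, -1)))) = Mul(Rational(-1, 6), Add(Mul(4, Pow(j, -1)), Mul(5, Rational(1, 5)))) = Mul(Rational(-1, 6), Add(Mul(4, Pow(j, -1)), 1)) = Mul(Rational(-1, 6), Add(1, Mul(4, Pow(j, -1)))) = Add(Rational(-1, 6), Mul(Rational(-2, 3), Pow(j, -1))))
Function('L')(M) = Mul(7, M) (Function('L')(M) = Add(M, Mul(6, M)) = Mul(7, M))
T = -13 (T = Mul(Rational(-1, 3), Add(Mul(7, 6), -3)) = Mul(Rational(-1, 3), Add(42, -3)) = Mul(Rational(-1, 3), 39) = -13)
Mul(Mul(T, Add(6, Mul(-1, Function('l')(-4)))), 11) = Mul(Mul(-13, Add(6, Mul(-1, Mul(Rational(1, 6), Pow(-4, -1), Add(-4, Mul(-1, -4)))))), 11) = Mul(Mul(-13, Add(6, Mul(-1, Mul(Rational(1, 6), Rational(-1, 4), Add(-4, 4))))), 11) = Mul(Mul(-13, Add(6, Mul(-1, Mul(Rational(1, 6), Rational(-1, 4), 0)))), 11) = Mul(Mul(-13, Add(6, Mul(-1, 0))), 11) = Mul(Mul(-13, Add(6, 0)), 11) = Mul(Mul(-13, 6), 11) = Mul(-78, 11) = -858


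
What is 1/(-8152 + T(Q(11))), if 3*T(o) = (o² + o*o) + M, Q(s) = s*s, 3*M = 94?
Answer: 9/14572 ≈ 0.00061762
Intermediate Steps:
M = 94/3 (M = (⅓)*94 = 94/3 ≈ 31.333)
Q(s) = s²
T(o) = 94/9 + 2*o²/3 (T(o) = ((o² + o*o) + 94/3)/3 = ((o² + o²) + 94/3)/3 = (2*o² + 94/3)/3 = (94/3 + 2*o²)/3 = 94/9 + 2*o²/3)
1/(-8152 + T(Q(11))) = 1/(-8152 + (94/9 + 2*(11²)²/3)) = 1/(-8152 + (94/9 + (⅔)*121²)) = 1/(-8152 + (94/9 + (⅔)*14641)) = 1/(-8152 + (94/9 + 29282/3)) = 1/(-8152 + 87940/9) = 1/(14572/9) = 9/14572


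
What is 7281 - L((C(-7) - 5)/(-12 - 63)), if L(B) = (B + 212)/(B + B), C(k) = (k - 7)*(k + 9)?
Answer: 154871/22 ≈ 7039.6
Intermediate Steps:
C(k) = (-7 + k)*(9 + k)
L(B) = (212 + B)/(2*B) (L(B) = (212 + B)/((2*B)) = (212 + B)*(1/(2*B)) = (212 + B)/(2*B))
7281 - L((C(-7) - 5)/(-12 - 63)) = 7281 - (212 + ((-63 + (-7)**2 + 2*(-7)) - 5)/(-12 - 63))/(2*(((-63 + (-7)**2 + 2*(-7)) - 5)/(-12 - 63))) = 7281 - (212 + ((-63 + 49 - 14) - 5)/(-75))/(2*(((-63 + 49 - 14) - 5)/(-75))) = 7281 - (212 + (-28 - 5)*(-1/75))/(2*((-28 - 5)*(-1/75))) = 7281 - (212 - 33*(-1/75))/(2*((-33*(-1/75)))) = 7281 - (212 + 11/25)/(2*11/25) = 7281 - 25*5311/(2*11*25) = 7281 - 1*5311/22 = 7281 - 5311/22 = 154871/22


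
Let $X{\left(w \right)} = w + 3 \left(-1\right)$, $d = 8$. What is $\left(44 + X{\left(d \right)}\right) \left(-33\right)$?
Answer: $-1617$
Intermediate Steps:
$X{\left(w \right)} = -3 + w$ ($X{\left(w \right)} = w - 3 = -3 + w$)
$\left(44 + X{\left(d \right)}\right) \left(-33\right) = \left(44 + \left(-3 + 8\right)\right) \left(-33\right) = \left(44 + 5\right) \left(-33\right) = 49 \left(-33\right) = -1617$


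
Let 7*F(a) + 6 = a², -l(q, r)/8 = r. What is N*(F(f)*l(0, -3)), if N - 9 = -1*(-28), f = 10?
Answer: 83472/7 ≈ 11925.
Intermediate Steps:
l(q, r) = -8*r
F(a) = -6/7 + a²/7
N = 37 (N = 9 - 1*(-28) = 9 + 28 = 37)
N*(F(f)*l(0, -3)) = 37*((-6/7 + (⅐)*10²)*(-8*(-3))) = 37*((-6/7 + (⅐)*100)*24) = 37*((-6/7 + 100/7)*24) = 37*((94/7)*24) = 37*(2256/7) = 83472/7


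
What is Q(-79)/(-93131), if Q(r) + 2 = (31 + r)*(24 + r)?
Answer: -2638/93131 ≈ -0.028326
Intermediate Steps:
Q(r) = -2 + (24 + r)*(31 + r) (Q(r) = -2 + (31 + r)*(24 + r) = -2 + (24 + r)*(31 + r))
Q(-79)/(-93131) = (742 + (-79)² + 55*(-79))/(-93131) = (742 + 6241 - 4345)*(-1/93131) = 2638*(-1/93131) = -2638/93131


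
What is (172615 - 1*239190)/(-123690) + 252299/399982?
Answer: 2891783248/2473688679 ≈ 1.1690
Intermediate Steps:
(172615 - 1*239190)/(-123690) + 252299/399982 = (172615 - 239190)*(-1/123690) + 252299*(1/399982) = -66575*(-1/123690) + 252299/399982 = 13315/24738 + 252299/399982 = 2891783248/2473688679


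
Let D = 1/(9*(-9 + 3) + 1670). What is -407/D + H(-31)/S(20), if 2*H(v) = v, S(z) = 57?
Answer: -74979199/114 ≈ -6.5771e+5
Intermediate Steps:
H(v) = v/2
D = 1/1616 (D = 1/(9*(-6) + 1670) = 1/(-54 + 1670) = 1/1616 ≈ 0.00061881)
-407/D + H(-31)/S(20) = -407/1/1616 + ((½)*(-31))/57 = -407*1616 - 31/2*1/57 = -657712 - 31/114 = -74979199/114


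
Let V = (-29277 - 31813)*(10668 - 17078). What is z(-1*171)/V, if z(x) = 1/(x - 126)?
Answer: -1/116301309300 ≈ -8.5984e-12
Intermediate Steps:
V = 391586900 (V = -61090*(-6410) = 391586900)
z(x) = 1/(-126 + x)
z(-1*171)/V = 1/(-126 - 1*171*391586900) = (1/391586900)/(-126 - 171) = (1/391586900)/(-297) = -1/297*1/391586900 = -1/116301309300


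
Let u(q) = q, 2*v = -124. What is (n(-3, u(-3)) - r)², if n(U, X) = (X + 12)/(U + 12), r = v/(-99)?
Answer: 1369/9801 ≈ 0.13968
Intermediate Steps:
v = -62 (v = (½)*(-124) = -62)
r = 62/99 (r = -62/(-99) = -62*(-1/99) = 62/99 ≈ 0.62626)
n(U, X) = (12 + X)/(12 + U)
(n(-3, u(-3)) - r)² = ((12 - 3)/(12 - 3) - 1*62/99)² = (9/9 - 62/99)² = ((⅑)*9 - 62/99)² = (1 - 62/99)² = (37/99)² = 1369/9801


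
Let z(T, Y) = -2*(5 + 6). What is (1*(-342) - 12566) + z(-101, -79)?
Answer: -12930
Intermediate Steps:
z(T, Y) = -22 (z(T, Y) = -2*11 = -22)
(1*(-342) - 12566) + z(-101, -79) = (1*(-342) - 12566) - 22 = (-342 - 12566) - 22 = -12908 - 22 = -12930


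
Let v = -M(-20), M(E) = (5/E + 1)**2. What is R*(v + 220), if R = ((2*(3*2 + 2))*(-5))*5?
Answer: -87775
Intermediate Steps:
M(E) = (1 + 5/E)**2
R = -400 (R = ((2*(6 + 2))*(-5))*5 = ((2*8)*(-5))*5 = (16*(-5))*5 = -80*5 = -400)
v = -9/16 (v = -(5 - 20)**2/(-20)**2 = -(-15)**2/400 = -225/400 = -1*9/16 = -9/16 ≈ -0.56250)
R*(v + 220) = -400*(-9/16 + 220) = -400*3511/16 = -87775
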